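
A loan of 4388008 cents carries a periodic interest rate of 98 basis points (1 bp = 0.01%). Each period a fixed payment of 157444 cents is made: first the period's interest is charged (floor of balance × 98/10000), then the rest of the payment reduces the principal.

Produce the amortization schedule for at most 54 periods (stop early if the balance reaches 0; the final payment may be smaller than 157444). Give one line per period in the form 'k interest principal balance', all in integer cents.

1. interest=⌊4388008·98/10000⌋=43002; principal=157444-43002=114442; balance=4388008-114442=4273566
2. interest=⌊4273566·98/10000⌋=41880; principal=157444-41880=115564; balance=4273566-115564=4158002
3. interest=⌊4158002·98/10000⌋=40748; principal=157444-40748=116696; balance=4158002-116696=4041306
4. interest=⌊4041306·98/10000⌋=39604; principal=157444-39604=117840; balance=4041306-117840=3923466
5. interest=⌊3923466·98/10000⌋=38449; principal=157444-38449=118995; balance=3923466-118995=3804471
6. interest=⌊3804471·98/10000⌋=37283; principal=157444-37283=120161; balance=3804471-120161=3684310
7. interest=⌊3684310·98/10000⌋=36106; principal=157444-36106=121338; balance=3684310-121338=3562972
8. interest=⌊3562972·98/10000⌋=34917; principal=157444-34917=122527; balance=3562972-122527=3440445
9. interest=⌊3440445·98/10000⌋=33716; principal=157444-33716=123728; balance=3440445-123728=3316717
10. interest=⌊3316717·98/10000⌋=32503; principal=157444-32503=124941; balance=3316717-124941=3191776
11. interest=⌊3191776·98/10000⌋=31279; principal=157444-31279=126165; balance=3191776-126165=3065611
12. interest=⌊3065611·98/10000⌋=30042; principal=157444-30042=127402; balance=3065611-127402=2938209
13. interest=⌊2938209·98/10000⌋=28794; principal=157444-28794=128650; balance=2938209-128650=2809559
14. interest=⌊2809559·98/10000⌋=27533; principal=157444-27533=129911; balance=2809559-129911=2679648
15. interest=⌊2679648·98/10000⌋=26260; principal=157444-26260=131184; balance=2679648-131184=2548464
16. interest=⌊2548464·98/10000⌋=24974; principal=157444-24974=132470; balance=2548464-132470=2415994
17. interest=⌊2415994·98/10000⌋=23676; principal=157444-23676=133768; balance=2415994-133768=2282226
18. interest=⌊2282226·98/10000⌋=22365; principal=157444-22365=135079; balance=2282226-135079=2147147
19. interest=⌊2147147·98/10000⌋=21042; principal=157444-21042=136402; balance=2147147-136402=2010745
20. interest=⌊2010745·98/10000⌋=19705; principal=157444-19705=137739; balance=2010745-137739=1873006
21. interest=⌊1873006·98/10000⌋=18355; principal=157444-18355=139089; balance=1873006-139089=1733917
22. interest=⌊1733917·98/10000⌋=16992; principal=157444-16992=140452; balance=1733917-140452=1593465
23. interest=⌊1593465·98/10000⌋=15615; principal=157444-15615=141829; balance=1593465-141829=1451636
24. interest=⌊1451636·98/10000⌋=14226; principal=157444-14226=143218; balance=1451636-143218=1308418
25. interest=⌊1308418·98/10000⌋=12822; principal=157444-12822=144622; balance=1308418-144622=1163796
26. interest=⌊1163796·98/10000⌋=11405; principal=157444-11405=146039; balance=1163796-146039=1017757
27. interest=⌊1017757·98/10000⌋=9974; principal=157444-9974=147470; balance=1017757-147470=870287
28. interest=⌊870287·98/10000⌋=8528; principal=157444-8528=148916; balance=870287-148916=721371
29. interest=⌊721371·98/10000⌋=7069; principal=157444-7069=150375; balance=721371-150375=570996
30. interest=⌊570996·98/10000⌋=5595; principal=157444-5595=151849; balance=570996-151849=419147
31. interest=⌊419147·98/10000⌋=4107; principal=157444-4107=153337; balance=419147-153337=265810
32. interest=⌊265810·98/10000⌋=2604; principal=157444-2604=154840; balance=265810-154840=110970
33. interest=⌊110970·98/10000⌋=1087; principal=min(157444-1087,110970)=110970; balance=110970-110970=0

1 43002 114442 4273566
2 41880 115564 4158002
3 40748 116696 4041306
4 39604 117840 3923466
5 38449 118995 3804471
6 37283 120161 3684310
7 36106 121338 3562972
8 34917 122527 3440445
9 33716 123728 3316717
10 32503 124941 3191776
11 31279 126165 3065611
12 30042 127402 2938209
13 28794 128650 2809559
14 27533 129911 2679648
15 26260 131184 2548464
16 24974 132470 2415994
17 23676 133768 2282226
18 22365 135079 2147147
19 21042 136402 2010745
20 19705 137739 1873006
21 18355 139089 1733917
22 16992 140452 1593465
23 15615 141829 1451636
24 14226 143218 1308418
25 12822 144622 1163796
26 11405 146039 1017757
27 9974 147470 870287
28 8528 148916 721371
29 7069 150375 570996
30 5595 151849 419147
31 4107 153337 265810
32 2604 154840 110970
33 1087 110970 0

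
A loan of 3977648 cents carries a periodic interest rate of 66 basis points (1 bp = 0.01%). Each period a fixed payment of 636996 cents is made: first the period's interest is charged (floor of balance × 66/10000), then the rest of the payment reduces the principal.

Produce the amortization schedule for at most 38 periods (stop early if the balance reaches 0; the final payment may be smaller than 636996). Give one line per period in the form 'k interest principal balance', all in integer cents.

1. interest=⌊3977648·66/10000⌋=26252; principal=636996-26252=610744; balance=3977648-610744=3366904
2. interest=⌊3366904·66/10000⌋=22221; principal=636996-22221=614775; balance=3366904-614775=2752129
3. interest=⌊2752129·66/10000⌋=18164; principal=636996-18164=618832; balance=2752129-618832=2133297
4. interest=⌊2133297·66/10000⌋=14079; principal=636996-14079=622917; balance=2133297-622917=1510380
5. interest=⌊1510380·66/10000⌋=9968; principal=636996-9968=627028; balance=1510380-627028=883352
6. interest=⌊883352·66/10000⌋=5830; principal=636996-5830=631166; balance=883352-631166=252186
7. interest=⌊252186·66/10000⌋=1664; principal=min(636996-1664,252186)=252186; balance=252186-252186=0

1 26252 610744 3366904
2 22221 614775 2752129
3 18164 618832 2133297
4 14079 622917 1510380
5 9968 627028 883352
6 5830 631166 252186
7 1664 252186 0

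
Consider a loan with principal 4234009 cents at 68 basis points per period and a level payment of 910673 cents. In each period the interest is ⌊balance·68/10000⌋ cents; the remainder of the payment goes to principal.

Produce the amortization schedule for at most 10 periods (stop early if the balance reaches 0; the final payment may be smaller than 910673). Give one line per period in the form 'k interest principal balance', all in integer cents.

1. interest=⌊4234009·68/10000⌋=28791; principal=910673-28791=881882; balance=4234009-881882=3352127
2. interest=⌊3352127·68/10000⌋=22794; principal=910673-22794=887879; balance=3352127-887879=2464248
3. interest=⌊2464248·68/10000⌋=16756; principal=910673-16756=893917; balance=2464248-893917=1570331
4. interest=⌊1570331·68/10000⌋=10678; principal=910673-10678=899995; balance=1570331-899995=670336
5. interest=⌊670336·68/10000⌋=4558; principal=min(910673-4558,670336)=670336; balance=670336-670336=0

1 28791 881882 3352127
2 22794 887879 2464248
3 16756 893917 1570331
4 10678 899995 670336
5 4558 670336 0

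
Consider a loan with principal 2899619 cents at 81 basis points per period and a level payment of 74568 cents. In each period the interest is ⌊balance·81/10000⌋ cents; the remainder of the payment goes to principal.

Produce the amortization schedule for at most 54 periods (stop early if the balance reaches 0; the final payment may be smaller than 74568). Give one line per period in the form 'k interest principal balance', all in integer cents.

1 23486 51082 2848537
2 23073 51495 2797042
3 22656 51912 2745130
4 22235 52333 2692797
5 21811 52757 2640040
6 21384 53184 2586856
7 20953 53615 2533241
8 20519 54049 2479192
9 20081 54487 2424705
10 19640 54928 2369777
11 19195 55373 2314404
12 18746 55822 2258582
13 18294 56274 2202308
14 17838 56730 2145578
15 17379 57189 2088389
16 16915 57653 2030736
17 16448 58120 1972616
18 15978 58590 1914026
19 15503 59065 1854961
20 15025 59543 1795418
21 14542 60026 1735392
22 14056 60512 1674880
23 13566 61002 1613878
24 13072 61496 1552382
25 12574 61994 1490388
26 12072 62496 1427892
27 11565 63003 1364889
28 11055 63513 1301376
29 10541 64027 1237349
30 10022 64546 1172803
31 9499 65069 1107734
32 8972 65596 1042138
33 8441 66127 976011
34 7905 66663 909348
35 7365 67203 842145
36 6821 67747 774398
37 6272 68296 706102
38 5719 68849 637253
39 5161 69407 567846
40 4599 69969 497877
41 4032 70536 427341
42 3461 71107 356234
43 2885 71683 284551
44 2304 72264 212287
45 1719 72849 139438
46 1129 73439 65999
47 534 65999 0

1. interest=⌊2899619·81/10000⌋=23486; principal=74568-23486=51082; balance=2899619-51082=2848537
2. interest=⌊2848537·81/10000⌋=23073; principal=74568-23073=51495; balance=2848537-51495=2797042
3. interest=⌊2797042·81/10000⌋=22656; principal=74568-22656=51912; balance=2797042-51912=2745130
4. interest=⌊2745130·81/10000⌋=22235; principal=74568-22235=52333; balance=2745130-52333=2692797
5. interest=⌊2692797·81/10000⌋=21811; principal=74568-21811=52757; balance=2692797-52757=2640040
6. interest=⌊2640040·81/10000⌋=21384; principal=74568-21384=53184; balance=2640040-53184=2586856
7. interest=⌊2586856·81/10000⌋=20953; principal=74568-20953=53615; balance=2586856-53615=2533241
8. interest=⌊2533241·81/10000⌋=20519; principal=74568-20519=54049; balance=2533241-54049=2479192
9. interest=⌊2479192·81/10000⌋=20081; principal=74568-20081=54487; balance=2479192-54487=2424705
10. interest=⌊2424705·81/10000⌋=19640; principal=74568-19640=54928; balance=2424705-54928=2369777
11. interest=⌊2369777·81/10000⌋=19195; principal=74568-19195=55373; balance=2369777-55373=2314404
12. interest=⌊2314404·81/10000⌋=18746; principal=74568-18746=55822; balance=2314404-55822=2258582
13. interest=⌊2258582·81/10000⌋=18294; principal=74568-18294=56274; balance=2258582-56274=2202308
14. interest=⌊2202308·81/10000⌋=17838; principal=74568-17838=56730; balance=2202308-56730=2145578
15. interest=⌊2145578·81/10000⌋=17379; principal=74568-17379=57189; balance=2145578-57189=2088389
16. interest=⌊2088389·81/10000⌋=16915; principal=74568-16915=57653; balance=2088389-57653=2030736
17. interest=⌊2030736·81/10000⌋=16448; principal=74568-16448=58120; balance=2030736-58120=1972616
18. interest=⌊1972616·81/10000⌋=15978; principal=74568-15978=58590; balance=1972616-58590=1914026
19. interest=⌊1914026·81/10000⌋=15503; principal=74568-15503=59065; balance=1914026-59065=1854961
20. interest=⌊1854961·81/10000⌋=15025; principal=74568-15025=59543; balance=1854961-59543=1795418
21. interest=⌊1795418·81/10000⌋=14542; principal=74568-14542=60026; balance=1795418-60026=1735392
22. interest=⌊1735392·81/10000⌋=14056; principal=74568-14056=60512; balance=1735392-60512=1674880
23. interest=⌊1674880·81/10000⌋=13566; principal=74568-13566=61002; balance=1674880-61002=1613878
24. interest=⌊1613878·81/10000⌋=13072; principal=74568-13072=61496; balance=1613878-61496=1552382
25. interest=⌊1552382·81/10000⌋=12574; principal=74568-12574=61994; balance=1552382-61994=1490388
26. interest=⌊1490388·81/10000⌋=12072; principal=74568-12072=62496; balance=1490388-62496=1427892
27. interest=⌊1427892·81/10000⌋=11565; principal=74568-11565=63003; balance=1427892-63003=1364889
28. interest=⌊1364889·81/10000⌋=11055; principal=74568-11055=63513; balance=1364889-63513=1301376
29. interest=⌊1301376·81/10000⌋=10541; principal=74568-10541=64027; balance=1301376-64027=1237349
30. interest=⌊1237349·81/10000⌋=10022; principal=74568-10022=64546; balance=1237349-64546=1172803
31. interest=⌊1172803·81/10000⌋=9499; principal=74568-9499=65069; balance=1172803-65069=1107734
32. interest=⌊1107734·81/10000⌋=8972; principal=74568-8972=65596; balance=1107734-65596=1042138
33. interest=⌊1042138·81/10000⌋=8441; principal=74568-8441=66127; balance=1042138-66127=976011
34. interest=⌊976011·81/10000⌋=7905; principal=74568-7905=66663; balance=976011-66663=909348
35. interest=⌊909348·81/10000⌋=7365; principal=74568-7365=67203; balance=909348-67203=842145
36. interest=⌊842145·81/10000⌋=6821; principal=74568-6821=67747; balance=842145-67747=774398
37. interest=⌊774398·81/10000⌋=6272; principal=74568-6272=68296; balance=774398-68296=706102
38. interest=⌊706102·81/10000⌋=5719; principal=74568-5719=68849; balance=706102-68849=637253
39. interest=⌊637253·81/10000⌋=5161; principal=74568-5161=69407; balance=637253-69407=567846
40. interest=⌊567846·81/10000⌋=4599; principal=74568-4599=69969; balance=567846-69969=497877
41. interest=⌊497877·81/10000⌋=4032; principal=74568-4032=70536; balance=497877-70536=427341
42. interest=⌊427341·81/10000⌋=3461; principal=74568-3461=71107; balance=427341-71107=356234
43. interest=⌊356234·81/10000⌋=2885; principal=74568-2885=71683; balance=356234-71683=284551
44. interest=⌊284551·81/10000⌋=2304; principal=74568-2304=72264; balance=284551-72264=212287
45. interest=⌊212287·81/10000⌋=1719; principal=74568-1719=72849; balance=212287-72849=139438
46. interest=⌊139438·81/10000⌋=1129; principal=74568-1129=73439; balance=139438-73439=65999
47. interest=⌊65999·81/10000⌋=534; principal=min(74568-534,65999)=65999; balance=65999-65999=0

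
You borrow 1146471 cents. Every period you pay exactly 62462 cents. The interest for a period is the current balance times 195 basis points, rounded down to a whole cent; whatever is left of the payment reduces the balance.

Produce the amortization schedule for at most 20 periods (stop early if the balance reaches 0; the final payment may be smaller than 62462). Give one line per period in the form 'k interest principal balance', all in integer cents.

1 22356 40106 1106365
2 21574 40888 1065477
3 20776 41686 1023791
4 19963 42499 981292
5 19135 43327 937965
6 18290 44172 893793
7 17428 45034 848759
8 16550 45912 802847
9 15655 46807 756040
10 14742 47720 708320
11 13812 48650 659670
12 12863 49599 610071
13 11896 50566 559505
14 10910 51552 507953
15 9905 52557 455396
16 8880 53582 401814
17 7835 54627 347187
18 6770 55692 291495
19 5684 56778 234717
20 4576 57886 176831

1. interest=⌊1146471·195/10000⌋=22356; principal=62462-22356=40106; balance=1146471-40106=1106365
2. interest=⌊1106365·195/10000⌋=21574; principal=62462-21574=40888; balance=1106365-40888=1065477
3. interest=⌊1065477·195/10000⌋=20776; principal=62462-20776=41686; balance=1065477-41686=1023791
4. interest=⌊1023791·195/10000⌋=19963; principal=62462-19963=42499; balance=1023791-42499=981292
5. interest=⌊981292·195/10000⌋=19135; principal=62462-19135=43327; balance=981292-43327=937965
6. interest=⌊937965·195/10000⌋=18290; principal=62462-18290=44172; balance=937965-44172=893793
7. interest=⌊893793·195/10000⌋=17428; principal=62462-17428=45034; balance=893793-45034=848759
8. interest=⌊848759·195/10000⌋=16550; principal=62462-16550=45912; balance=848759-45912=802847
9. interest=⌊802847·195/10000⌋=15655; principal=62462-15655=46807; balance=802847-46807=756040
10. interest=⌊756040·195/10000⌋=14742; principal=62462-14742=47720; balance=756040-47720=708320
11. interest=⌊708320·195/10000⌋=13812; principal=62462-13812=48650; balance=708320-48650=659670
12. interest=⌊659670·195/10000⌋=12863; principal=62462-12863=49599; balance=659670-49599=610071
13. interest=⌊610071·195/10000⌋=11896; principal=62462-11896=50566; balance=610071-50566=559505
14. interest=⌊559505·195/10000⌋=10910; principal=62462-10910=51552; balance=559505-51552=507953
15. interest=⌊507953·195/10000⌋=9905; principal=62462-9905=52557; balance=507953-52557=455396
16. interest=⌊455396·195/10000⌋=8880; principal=62462-8880=53582; balance=455396-53582=401814
17. interest=⌊401814·195/10000⌋=7835; principal=62462-7835=54627; balance=401814-54627=347187
18. interest=⌊347187·195/10000⌋=6770; principal=62462-6770=55692; balance=347187-55692=291495
19. interest=⌊291495·195/10000⌋=5684; principal=62462-5684=56778; balance=291495-56778=234717
20. interest=⌊234717·195/10000⌋=4576; principal=62462-4576=57886; balance=234717-57886=176831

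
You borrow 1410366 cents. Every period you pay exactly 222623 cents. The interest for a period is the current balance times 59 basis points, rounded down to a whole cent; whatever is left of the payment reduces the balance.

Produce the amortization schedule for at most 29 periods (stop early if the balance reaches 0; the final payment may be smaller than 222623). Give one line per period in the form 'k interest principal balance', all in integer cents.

1. interest=⌊1410366·59/10000⌋=8321; principal=222623-8321=214302; balance=1410366-214302=1196064
2. interest=⌊1196064·59/10000⌋=7056; principal=222623-7056=215567; balance=1196064-215567=980497
3. interest=⌊980497·59/10000⌋=5784; principal=222623-5784=216839; balance=980497-216839=763658
4. interest=⌊763658·59/10000⌋=4505; principal=222623-4505=218118; balance=763658-218118=545540
5. interest=⌊545540·59/10000⌋=3218; principal=222623-3218=219405; balance=545540-219405=326135
6. interest=⌊326135·59/10000⌋=1924; principal=222623-1924=220699; balance=326135-220699=105436
7. interest=⌊105436·59/10000⌋=622; principal=min(222623-622,105436)=105436; balance=105436-105436=0

1 8321 214302 1196064
2 7056 215567 980497
3 5784 216839 763658
4 4505 218118 545540
5 3218 219405 326135
6 1924 220699 105436
7 622 105436 0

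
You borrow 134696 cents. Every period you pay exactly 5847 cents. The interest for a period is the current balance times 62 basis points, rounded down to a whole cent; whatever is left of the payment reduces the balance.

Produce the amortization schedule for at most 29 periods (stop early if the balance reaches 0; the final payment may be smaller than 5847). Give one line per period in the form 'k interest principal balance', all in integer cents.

1. interest=⌊134696·62/10000⌋=835; principal=5847-835=5012; balance=134696-5012=129684
2. interest=⌊129684·62/10000⌋=804; principal=5847-804=5043; balance=129684-5043=124641
3. interest=⌊124641·62/10000⌋=772; principal=5847-772=5075; balance=124641-5075=119566
4. interest=⌊119566·62/10000⌋=741; principal=5847-741=5106; balance=119566-5106=114460
5. interest=⌊114460·62/10000⌋=709; principal=5847-709=5138; balance=114460-5138=109322
6. interest=⌊109322·62/10000⌋=677; principal=5847-677=5170; balance=109322-5170=104152
7. interest=⌊104152·62/10000⌋=645; principal=5847-645=5202; balance=104152-5202=98950
8. interest=⌊98950·62/10000⌋=613; principal=5847-613=5234; balance=98950-5234=93716
9. interest=⌊93716·62/10000⌋=581; principal=5847-581=5266; balance=93716-5266=88450
10. interest=⌊88450·62/10000⌋=548; principal=5847-548=5299; balance=88450-5299=83151
11. interest=⌊83151·62/10000⌋=515; principal=5847-515=5332; balance=83151-5332=77819
12. interest=⌊77819·62/10000⌋=482; principal=5847-482=5365; balance=77819-5365=72454
13. interest=⌊72454·62/10000⌋=449; principal=5847-449=5398; balance=72454-5398=67056
14. interest=⌊67056·62/10000⌋=415; principal=5847-415=5432; balance=67056-5432=61624
15. interest=⌊61624·62/10000⌋=382; principal=5847-382=5465; balance=61624-5465=56159
16. interest=⌊56159·62/10000⌋=348; principal=5847-348=5499; balance=56159-5499=50660
17. interest=⌊50660·62/10000⌋=314; principal=5847-314=5533; balance=50660-5533=45127
18. interest=⌊45127·62/10000⌋=279; principal=5847-279=5568; balance=45127-5568=39559
19. interest=⌊39559·62/10000⌋=245; principal=5847-245=5602; balance=39559-5602=33957
20. interest=⌊33957·62/10000⌋=210; principal=5847-210=5637; balance=33957-5637=28320
21. interest=⌊28320·62/10000⌋=175; principal=5847-175=5672; balance=28320-5672=22648
22. interest=⌊22648·62/10000⌋=140; principal=5847-140=5707; balance=22648-5707=16941
23. interest=⌊16941·62/10000⌋=105; principal=5847-105=5742; balance=16941-5742=11199
24. interest=⌊11199·62/10000⌋=69; principal=5847-69=5778; balance=11199-5778=5421
25. interest=⌊5421·62/10000⌋=33; principal=min(5847-33,5421)=5421; balance=5421-5421=0

1 835 5012 129684
2 804 5043 124641
3 772 5075 119566
4 741 5106 114460
5 709 5138 109322
6 677 5170 104152
7 645 5202 98950
8 613 5234 93716
9 581 5266 88450
10 548 5299 83151
11 515 5332 77819
12 482 5365 72454
13 449 5398 67056
14 415 5432 61624
15 382 5465 56159
16 348 5499 50660
17 314 5533 45127
18 279 5568 39559
19 245 5602 33957
20 210 5637 28320
21 175 5672 22648
22 140 5707 16941
23 105 5742 11199
24 69 5778 5421
25 33 5421 0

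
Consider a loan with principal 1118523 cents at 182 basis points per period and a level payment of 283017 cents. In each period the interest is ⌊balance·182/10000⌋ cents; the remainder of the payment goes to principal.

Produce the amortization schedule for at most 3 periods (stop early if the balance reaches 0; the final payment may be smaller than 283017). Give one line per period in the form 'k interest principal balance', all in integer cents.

1. interest=⌊1118523·182/10000⌋=20357; principal=283017-20357=262660; balance=1118523-262660=855863
2. interest=⌊855863·182/10000⌋=15576; principal=283017-15576=267441; balance=855863-267441=588422
3. interest=⌊588422·182/10000⌋=10709; principal=283017-10709=272308; balance=588422-272308=316114

1 20357 262660 855863
2 15576 267441 588422
3 10709 272308 316114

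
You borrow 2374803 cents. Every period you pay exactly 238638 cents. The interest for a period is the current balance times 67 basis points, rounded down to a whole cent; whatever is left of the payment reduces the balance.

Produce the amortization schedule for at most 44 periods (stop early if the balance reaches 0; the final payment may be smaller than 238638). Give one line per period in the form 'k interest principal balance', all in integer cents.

1. interest=⌊2374803·67/10000⌋=15911; principal=238638-15911=222727; balance=2374803-222727=2152076
2. interest=⌊2152076·67/10000⌋=14418; principal=238638-14418=224220; balance=2152076-224220=1927856
3. interest=⌊1927856·67/10000⌋=12916; principal=238638-12916=225722; balance=1927856-225722=1702134
4. interest=⌊1702134·67/10000⌋=11404; principal=238638-11404=227234; balance=1702134-227234=1474900
5. interest=⌊1474900·67/10000⌋=9881; principal=238638-9881=228757; balance=1474900-228757=1246143
6. interest=⌊1246143·67/10000⌋=8349; principal=238638-8349=230289; balance=1246143-230289=1015854
7. interest=⌊1015854·67/10000⌋=6806; principal=238638-6806=231832; balance=1015854-231832=784022
8. interest=⌊784022·67/10000⌋=5252; principal=238638-5252=233386; balance=784022-233386=550636
9. interest=⌊550636·67/10000⌋=3689; principal=238638-3689=234949; balance=550636-234949=315687
10. interest=⌊315687·67/10000⌋=2115; principal=238638-2115=236523; balance=315687-236523=79164
11. interest=⌊79164·67/10000⌋=530; principal=min(238638-530,79164)=79164; balance=79164-79164=0

1 15911 222727 2152076
2 14418 224220 1927856
3 12916 225722 1702134
4 11404 227234 1474900
5 9881 228757 1246143
6 8349 230289 1015854
7 6806 231832 784022
8 5252 233386 550636
9 3689 234949 315687
10 2115 236523 79164
11 530 79164 0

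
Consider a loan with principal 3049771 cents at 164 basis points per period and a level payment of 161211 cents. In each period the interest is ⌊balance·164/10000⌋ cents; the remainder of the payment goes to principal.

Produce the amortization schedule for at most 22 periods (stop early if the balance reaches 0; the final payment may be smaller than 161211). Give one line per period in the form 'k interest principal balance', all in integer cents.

1 50016 111195 2938576
2 48192 113019 2825557
3 46339 114872 2710685
4 44455 116756 2593929
5 42540 118671 2475258
6 40594 120617 2354641
7 38616 122595 2232046
8 36605 124606 2107440
9 34562 126649 1980791
10 32484 128727 1852064
11 30373 130838 1721226
12 28228 132983 1588243
13 26047 135164 1453079
14 23830 137381 1315698
15 21577 139634 1176064
16 19287 141924 1034140
17 16959 144252 889888
18 14594 146617 743271
19 12189 149022 594249
20 9745 151466 442783
21 7261 153950 288833
22 4736 156475 132358

1. interest=⌊3049771·164/10000⌋=50016; principal=161211-50016=111195; balance=3049771-111195=2938576
2. interest=⌊2938576·164/10000⌋=48192; principal=161211-48192=113019; balance=2938576-113019=2825557
3. interest=⌊2825557·164/10000⌋=46339; principal=161211-46339=114872; balance=2825557-114872=2710685
4. interest=⌊2710685·164/10000⌋=44455; principal=161211-44455=116756; balance=2710685-116756=2593929
5. interest=⌊2593929·164/10000⌋=42540; principal=161211-42540=118671; balance=2593929-118671=2475258
6. interest=⌊2475258·164/10000⌋=40594; principal=161211-40594=120617; balance=2475258-120617=2354641
7. interest=⌊2354641·164/10000⌋=38616; principal=161211-38616=122595; balance=2354641-122595=2232046
8. interest=⌊2232046·164/10000⌋=36605; principal=161211-36605=124606; balance=2232046-124606=2107440
9. interest=⌊2107440·164/10000⌋=34562; principal=161211-34562=126649; balance=2107440-126649=1980791
10. interest=⌊1980791·164/10000⌋=32484; principal=161211-32484=128727; balance=1980791-128727=1852064
11. interest=⌊1852064·164/10000⌋=30373; principal=161211-30373=130838; balance=1852064-130838=1721226
12. interest=⌊1721226·164/10000⌋=28228; principal=161211-28228=132983; balance=1721226-132983=1588243
13. interest=⌊1588243·164/10000⌋=26047; principal=161211-26047=135164; balance=1588243-135164=1453079
14. interest=⌊1453079·164/10000⌋=23830; principal=161211-23830=137381; balance=1453079-137381=1315698
15. interest=⌊1315698·164/10000⌋=21577; principal=161211-21577=139634; balance=1315698-139634=1176064
16. interest=⌊1176064·164/10000⌋=19287; principal=161211-19287=141924; balance=1176064-141924=1034140
17. interest=⌊1034140·164/10000⌋=16959; principal=161211-16959=144252; balance=1034140-144252=889888
18. interest=⌊889888·164/10000⌋=14594; principal=161211-14594=146617; balance=889888-146617=743271
19. interest=⌊743271·164/10000⌋=12189; principal=161211-12189=149022; balance=743271-149022=594249
20. interest=⌊594249·164/10000⌋=9745; principal=161211-9745=151466; balance=594249-151466=442783
21. interest=⌊442783·164/10000⌋=7261; principal=161211-7261=153950; balance=442783-153950=288833
22. interest=⌊288833·164/10000⌋=4736; principal=161211-4736=156475; balance=288833-156475=132358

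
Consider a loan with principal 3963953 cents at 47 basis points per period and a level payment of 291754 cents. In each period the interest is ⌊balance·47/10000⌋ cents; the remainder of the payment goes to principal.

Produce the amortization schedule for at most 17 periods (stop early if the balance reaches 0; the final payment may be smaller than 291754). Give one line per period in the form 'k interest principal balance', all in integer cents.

1 18630 273124 3690829
2 17346 274408 3416421
3 16057 275697 3140724
4 14761 276993 2863731
5 13459 278295 2585436
6 12151 279603 2305833
7 10837 280917 2024916
8 9517 282237 1742679
9 8190 283564 1459115
10 6857 284897 1174218
11 5518 286236 887982
12 4173 287581 600401
13 2821 288933 311468
14 1463 290291 21177
15 99 21177 0

1. interest=⌊3963953·47/10000⌋=18630; principal=291754-18630=273124; balance=3963953-273124=3690829
2. interest=⌊3690829·47/10000⌋=17346; principal=291754-17346=274408; balance=3690829-274408=3416421
3. interest=⌊3416421·47/10000⌋=16057; principal=291754-16057=275697; balance=3416421-275697=3140724
4. interest=⌊3140724·47/10000⌋=14761; principal=291754-14761=276993; balance=3140724-276993=2863731
5. interest=⌊2863731·47/10000⌋=13459; principal=291754-13459=278295; balance=2863731-278295=2585436
6. interest=⌊2585436·47/10000⌋=12151; principal=291754-12151=279603; balance=2585436-279603=2305833
7. interest=⌊2305833·47/10000⌋=10837; principal=291754-10837=280917; balance=2305833-280917=2024916
8. interest=⌊2024916·47/10000⌋=9517; principal=291754-9517=282237; balance=2024916-282237=1742679
9. interest=⌊1742679·47/10000⌋=8190; principal=291754-8190=283564; balance=1742679-283564=1459115
10. interest=⌊1459115·47/10000⌋=6857; principal=291754-6857=284897; balance=1459115-284897=1174218
11. interest=⌊1174218·47/10000⌋=5518; principal=291754-5518=286236; balance=1174218-286236=887982
12. interest=⌊887982·47/10000⌋=4173; principal=291754-4173=287581; balance=887982-287581=600401
13. interest=⌊600401·47/10000⌋=2821; principal=291754-2821=288933; balance=600401-288933=311468
14. interest=⌊311468·47/10000⌋=1463; principal=291754-1463=290291; balance=311468-290291=21177
15. interest=⌊21177·47/10000⌋=99; principal=min(291754-99,21177)=21177; balance=21177-21177=0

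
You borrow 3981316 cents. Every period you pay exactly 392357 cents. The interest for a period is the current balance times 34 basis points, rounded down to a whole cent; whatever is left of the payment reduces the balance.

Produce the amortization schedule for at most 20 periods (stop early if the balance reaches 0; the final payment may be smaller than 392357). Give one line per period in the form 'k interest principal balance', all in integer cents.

1 13536 378821 3602495
2 12248 380109 3222386
3 10956 381401 2840985
4 9659 382698 2458287
5 8358 383999 2074288
6 7052 385305 1688983
7 5742 386615 1302368
8 4428 387929 914439
9 3109 389248 525191
10 1785 390572 134619
11 457 134619 0

1. interest=⌊3981316·34/10000⌋=13536; principal=392357-13536=378821; balance=3981316-378821=3602495
2. interest=⌊3602495·34/10000⌋=12248; principal=392357-12248=380109; balance=3602495-380109=3222386
3. interest=⌊3222386·34/10000⌋=10956; principal=392357-10956=381401; balance=3222386-381401=2840985
4. interest=⌊2840985·34/10000⌋=9659; principal=392357-9659=382698; balance=2840985-382698=2458287
5. interest=⌊2458287·34/10000⌋=8358; principal=392357-8358=383999; balance=2458287-383999=2074288
6. interest=⌊2074288·34/10000⌋=7052; principal=392357-7052=385305; balance=2074288-385305=1688983
7. interest=⌊1688983·34/10000⌋=5742; principal=392357-5742=386615; balance=1688983-386615=1302368
8. interest=⌊1302368·34/10000⌋=4428; principal=392357-4428=387929; balance=1302368-387929=914439
9. interest=⌊914439·34/10000⌋=3109; principal=392357-3109=389248; balance=914439-389248=525191
10. interest=⌊525191·34/10000⌋=1785; principal=392357-1785=390572; balance=525191-390572=134619
11. interest=⌊134619·34/10000⌋=457; principal=min(392357-457,134619)=134619; balance=134619-134619=0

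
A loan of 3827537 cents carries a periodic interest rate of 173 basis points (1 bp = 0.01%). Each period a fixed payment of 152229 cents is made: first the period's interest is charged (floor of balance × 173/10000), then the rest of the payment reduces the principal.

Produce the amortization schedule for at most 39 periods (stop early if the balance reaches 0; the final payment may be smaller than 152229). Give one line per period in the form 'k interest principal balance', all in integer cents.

1. interest=⌊3827537·173/10000⌋=66216; principal=152229-66216=86013; balance=3827537-86013=3741524
2. interest=⌊3741524·173/10000⌋=64728; principal=152229-64728=87501; balance=3741524-87501=3654023
3. interest=⌊3654023·173/10000⌋=63214; principal=152229-63214=89015; balance=3654023-89015=3565008
4. interest=⌊3565008·173/10000⌋=61674; principal=152229-61674=90555; balance=3565008-90555=3474453
5. interest=⌊3474453·173/10000⌋=60108; principal=152229-60108=92121; balance=3474453-92121=3382332
6. interest=⌊3382332·173/10000⌋=58514; principal=152229-58514=93715; balance=3382332-93715=3288617
7. interest=⌊3288617·173/10000⌋=56893; principal=152229-56893=95336; balance=3288617-95336=3193281
8. interest=⌊3193281·173/10000⌋=55243; principal=152229-55243=96986; balance=3193281-96986=3096295
9. interest=⌊3096295·173/10000⌋=53565; principal=152229-53565=98664; balance=3096295-98664=2997631
10. interest=⌊2997631·173/10000⌋=51859; principal=152229-51859=100370; balance=2997631-100370=2897261
11. interest=⌊2897261·173/10000⌋=50122; principal=152229-50122=102107; balance=2897261-102107=2795154
12. interest=⌊2795154·173/10000⌋=48356; principal=152229-48356=103873; balance=2795154-103873=2691281
13. interest=⌊2691281·173/10000⌋=46559; principal=152229-46559=105670; balance=2691281-105670=2585611
14. interest=⌊2585611·173/10000⌋=44731; principal=152229-44731=107498; balance=2585611-107498=2478113
15. interest=⌊2478113·173/10000⌋=42871; principal=152229-42871=109358; balance=2478113-109358=2368755
16. interest=⌊2368755·173/10000⌋=40979; principal=152229-40979=111250; balance=2368755-111250=2257505
17. interest=⌊2257505·173/10000⌋=39054; principal=152229-39054=113175; balance=2257505-113175=2144330
18. interest=⌊2144330·173/10000⌋=37096; principal=152229-37096=115133; balance=2144330-115133=2029197
19. interest=⌊2029197·173/10000⌋=35105; principal=152229-35105=117124; balance=2029197-117124=1912073
20. interest=⌊1912073·173/10000⌋=33078; principal=152229-33078=119151; balance=1912073-119151=1792922
21. interest=⌊1792922·173/10000⌋=31017; principal=152229-31017=121212; balance=1792922-121212=1671710
22. interest=⌊1671710·173/10000⌋=28920; principal=152229-28920=123309; balance=1671710-123309=1548401
23. interest=⌊1548401·173/10000⌋=26787; principal=152229-26787=125442; balance=1548401-125442=1422959
24. interest=⌊1422959·173/10000⌋=24617; principal=152229-24617=127612; balance=1422959-127612=1295347
25. interest=⌊1295347·173/10000⌋=22409; principal=152229-22409=129820; balance=1295347-129820=1165527
26. interest=⌊1165527·173/10000⌋=20163; principal=152229-20163=132066; balance=1165527-132066=1033461
27. interest=⌊1033461·173/10000⌋=17878; principal=152229-17878=134351; balance=1033461-134351=899110
28. interest=⌊899110·173/10000⌋=15554; principal=152229-15554=136675; balance=899110-136675=762435
29. interest=⌊762435·173/10000⌋=13190; principal=152229-13190=139039; balance=762435-139039=623396
30. interest=⌊623396·173/10000⌋=10784; principal=152229-10784=141445; balance=623396-141445=481951
31. interest=⌊481951·173/10000⌋=8337; principal=152229-8337=143892; balance=481951-143892=338059
32. interest=⌊338059·173/10000⌋=5848; principal=152229-5848=146381; balance=338059-146381=191678
33. interest=⌊191678·173/10000⌋=3316; principal=152229-3316=148913; balance=191678-148913=42765
34. interest=⌊42765·173/10000⌋=739; principal=min(152229-739,42765)=42765; balance=42765-42765=0

1 66216 86013 3741524
2 64728 87501 3654023
3 63214 89015 3565008
4 61674 90555 3474453
5 60108 92121 3382332
6 58514 93715 3288617
7 56893 95336 3193281
8 55243 96986 3096295
9 53565 98664 2997631
10 51859 100370 2897261
11 50122 102107 2795154
12 48356 103873 2691281
13 46559 105670 2585611
14 44731 107498 2478113
15 42871 109358 2368755
16 40979 111250 2257505
17 39054 113175 2144330
18 37096 115133 2029197
19 35105 117124 1912073
20 33078 119151 1792922
21 31017 121212 1671710
22 28920 123309 1548401
23 26787 125442 1422959
24 24617 127612 1295347
25 22409 129820 1165527
26 20163 132066 1033461
27 17878 134351 899110
28 15554 136675 762435
29 13190 139039 623396
30 10784 141445 481951
31 8337 143892 338059
32 5848 146381 191678
33 3316 148913 42765
34 739 42765 0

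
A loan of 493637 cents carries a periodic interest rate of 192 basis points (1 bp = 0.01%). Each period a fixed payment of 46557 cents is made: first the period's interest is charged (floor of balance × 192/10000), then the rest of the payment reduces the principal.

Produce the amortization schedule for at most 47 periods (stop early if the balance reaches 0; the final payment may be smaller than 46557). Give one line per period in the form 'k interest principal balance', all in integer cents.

1. interest=⌊493637·192/10000⌋=9477; principal=46557-9477=37080; balance=493637-37080=456557
2. interest=⌊456557·192/10000⌋=8765; principal=46557-8765=37792; balance=456557-37792=418765
3. interest=⌊418765·192/10000⌋=8040; principal=46557-8040=38517; balance=418765-38517=380248
4. interest=⌊380248·192/10000⌋=7300; principal=46557-7300=39257; balance=380248-39257=340991
5. interest=⌊340991·192/10000⌋=6547; principal=46557-6547=40010; balance=340991-40010=300981
6. interest=⌊300981·192/10000⌋=5778; principal=46557-5778=40779; balance=300981-40779=260202
7. interest=⌊260202·192/10000⌋=4995; principal=46557-4995=41562; balance=260202-41562=218640
8. interest=⌊218640·192/10000⌋=4197; principal=46557-4197=42360; balance=218640-42360=176280
9. interest=⌊176280·192/10000⌋=3384; principal=46557-3384=43173; balance=176280-43173=133107
10. interest=⌊133107·192/10000⌋=2555; principal=46557-2555=44002; balance=133107-44002=89105
11. interest=⌊89105·192/10000⌋=1710; principal=46557-1710=44847; balance=89105-44847=44258
12. interest=⌊44258·192/10000⌋=849; principal=min(46557-849,44258)=44258; balance=44258-44258=0

1 9477 37080 456557
2 8765 37792 418765
3 8040 38517 380248
4 7300 39257 340991
5 6547 40010 300981
6 5778 40779 260202
7 4995 41562 218640
8 4197 42360 176280
9 3384 43173 133107
10 2555 44002 89105
11 1710 44847 44258
12 849 44258 0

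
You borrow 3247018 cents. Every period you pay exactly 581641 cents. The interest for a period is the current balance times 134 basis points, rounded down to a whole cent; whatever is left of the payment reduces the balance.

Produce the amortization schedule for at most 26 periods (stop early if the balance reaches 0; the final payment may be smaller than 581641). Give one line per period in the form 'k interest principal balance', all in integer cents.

1 43510 538131 2708887
2 36299 545342 2163545
3 28991 552650 1610895
4 21585 560056 1050839
5 14081 567560 483279
6 6475 483279 0

1. interest=⌊3247018·134/10000⌋=43510; principal=581641-43510=538131; balance=3247018-538131=2708887
2. interest=⌊2708887·134/10000⌋=36299; principal=581641-36299=545342; balance=2708887-545342=2163545
3. interest=⌊2163545·134/10000⌋=28991; principal=581641-28991=552650; balance=2163545-552650=1610895
4. interest=⌊1610895·134/10000⌋=21585; principal=581641-21585=560056; balance=1610895-560056=1050839
5. interest=⌊1050839·134/10000⌋=14081; principal=581641-14081=567560; balance=1050839-567560=483279
6. interest=⌊483279·134/10000⌋=6475; principal=min(581641-6475,483279)=483279; balance=483279-483279=0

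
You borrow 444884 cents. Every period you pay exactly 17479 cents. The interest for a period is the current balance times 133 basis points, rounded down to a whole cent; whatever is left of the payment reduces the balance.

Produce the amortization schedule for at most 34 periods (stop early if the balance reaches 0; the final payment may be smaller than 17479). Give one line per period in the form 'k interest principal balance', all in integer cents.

1 5916 11563 433321
2 5763 11716 421605
3 5607 11872 409733
4 5449 12030 397703
5 5289 12190 385513
6 5127 12352 373161
7 4963 12516 360645
8 4796 12683 347962
9 4627 12852 335110
10 4456 13023 322087
11 4283 13196 308891
12 4108 13371 295520
13 3930 13549 281971
14 3750 13729 268242
15 3567 13912 254330
16 3382 14097 240233
17 3195 14284 225949
18 3005 14474 211475
19 2812 14667 196808
20 2617 14862 181946
21 2419 15060 166886
22 2219 15260 151626
23 2016 15463 136163
24 1810 15669 120494
25 1602 15877 104617
26 1391 16088 88529
27 1177 16302 72227
28 960 16519 55708
29 740 16739 38969
30 518 16961 22008
31 292 17187 4821
32 64 4821 0

1. interest=⌊444884·133/10000⌋=5916; principal=17479-5916=11563; balance=444884-11563=433321
2. interest=⌊433321·133/10000⌋=5763; principal=17479-5763=11716; balance=433321-11716=421605
3. interest=⌊421605·133/10000⌋=5607; principal=17479-5607=11872; balance=421605-11872=409733
4. interest=⌊409733·133/10000⌋=5449; principal=17479-5449=12030; balance=409733-12030=397703
5. interest=⌊397703·133/10000⌋=5289; principal=17479-5289=12190; balance=397703-12190=385513
6. interest=⌊385513·133/10000⌋=5127; principal=17479-5127=12352; balance=385513-12352=373161
7. interest=⌊373161·133/10000⌋=4963; principal=17479-4963=12516; balance=373161-12516=360645
8. interest=⌊360645·133/10000⌋=4796; principal=17479-4796=12683; balance=360645-12683=347962
9. interest=⌊347962·133/10000⌋=4627; principal=17479-4627=12852; balance=347962-12852=335110
10. interest=⌊335110·133/10000⌋=4456; principal=17479-4456=13023; balance=335110-13023=322087
11. interest=⌊322087·133/10000⌋=4283; principal=17479-4283=13196; balance=322087-13196=308891
12. interest=⌊308891·133/10000⌋=4108; principal=17479-4108=13371; balance=308891-13371=295520
13. interest=⌊295520·133/10000⌋=3930; principal=17479-3930=13549; balance=295520-13549=281971
14. interest=⌊281971·133/10000⌋=3750; principal=17479-3750=13729; balance=281971-13729=268242
15. interest=⌊268242·133/10000⌋=3567; principal=17479-3567=13912; balance=268242-13912=254330
16. interest=⌊254330·133/10000⌋=3382; principal=17479-3382=14097; balance=254330-14097=240233
17. interest=⌊240233·133/10000⌋=3195; principal=17479-3195=14284; balance=240233-14284=225949
18. interest=⌊225949·133/10000⌋=3005; principal=17479-3005=14474; balance=225949-14474=211475
19. interest=⌊211475·133/10000⌋=2812; principal=17479-2812=14667; balance=211475-14667=196808
20. interest=⌊196808·133/10000⌋=2617; principal=17479-2617=14862; balance=196808-14862=181946
21. interest=⌊181946·133/10000⌋=2419; principal=17479-2419=15060; balance=181946-15060=166886
22. interest=⌊166886·133/10000⌋=2219; principal=17479-2219=15260; balance=166886-15260=151626
23. interest=⌊151626·133/10000⌋=2016; principal=17479-2016=15463; balance=151626-15463=136163
24. interest=⌊136163·133/10000⌋=1810; principal=17479-1810=15669; balance=136163-15669=120494
25. interest=⌊120494·133/10000⌋=1602; principal=17479-1602=15877; balance=120494-15877=104617
26. interest=⌊104617·133/10000⌋=1391; principal=17479-1391=16088; balance=104617-16088=88529
27. interest=⌊88529·133/10000⌋=1177; principal=17479-1177=16302; balance=88529-16302=72227
28. interest=⌊72227·133/10000⌋=960; principal=17479-960=16519; balance=72227-16519=55708
29. interest=⌊55708·133/10000⌋=740; principal=17479-740=16739; balance=55708-16739=38969
30. interest=⌊38969·133/10000⌋=518; principal=17479-518=16961; balance=38969-16961=22008
31. interest=⌊22008·133/10000⌋=292; principal=17479-292=17187; balance=22008-17187=4821
32. interest=⌊4821·133/10000⌋=64; principal=min(17479-64,4821)=4821; balance=4821-4821=0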